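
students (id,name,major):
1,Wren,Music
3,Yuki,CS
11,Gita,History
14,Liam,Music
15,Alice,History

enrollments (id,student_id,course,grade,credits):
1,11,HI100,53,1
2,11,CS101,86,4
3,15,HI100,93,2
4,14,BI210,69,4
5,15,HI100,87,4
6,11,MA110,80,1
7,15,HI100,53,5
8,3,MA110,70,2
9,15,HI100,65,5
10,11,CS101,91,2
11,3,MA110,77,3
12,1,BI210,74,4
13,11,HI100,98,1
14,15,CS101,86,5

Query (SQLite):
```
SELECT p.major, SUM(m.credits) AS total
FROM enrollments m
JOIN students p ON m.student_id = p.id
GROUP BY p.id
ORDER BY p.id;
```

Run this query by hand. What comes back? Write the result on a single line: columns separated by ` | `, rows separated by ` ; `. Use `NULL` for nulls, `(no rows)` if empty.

Join each enrollments row to its students via student_id.
Group joined rows by students.id; compute SUM(m.credits) per group.
  1: ids {12} → SUM(m.credits)=4
  3: ids {8, 11} → SUM(m.credits)=5
  11: ids {1, 2, 6, 10, 13} → SUM(m.credits)=9
  14: ids {4} → SUM(m.credits)=4
  15: ids {3, 5, 7, 9, 14} → SUM(m.credits)=21

Music | 4 ; CS | 5 ; History | 9 ; Music | 4 ; History | 21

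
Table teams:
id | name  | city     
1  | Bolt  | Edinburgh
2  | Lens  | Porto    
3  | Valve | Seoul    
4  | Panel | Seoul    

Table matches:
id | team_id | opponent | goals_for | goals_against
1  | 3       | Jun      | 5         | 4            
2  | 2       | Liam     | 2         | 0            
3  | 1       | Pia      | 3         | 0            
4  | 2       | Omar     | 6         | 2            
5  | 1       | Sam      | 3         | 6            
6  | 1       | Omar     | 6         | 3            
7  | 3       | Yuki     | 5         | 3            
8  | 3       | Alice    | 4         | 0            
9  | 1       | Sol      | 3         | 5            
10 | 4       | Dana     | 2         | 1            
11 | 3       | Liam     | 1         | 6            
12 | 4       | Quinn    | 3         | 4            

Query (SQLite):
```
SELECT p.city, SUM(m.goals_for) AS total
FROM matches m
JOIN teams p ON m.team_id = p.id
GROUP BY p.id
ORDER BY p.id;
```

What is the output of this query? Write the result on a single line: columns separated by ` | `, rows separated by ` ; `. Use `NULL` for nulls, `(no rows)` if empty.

Join each matches row to its teams via team_id.
Group joined rows by teams.id; compute SUM(m.goals_for) per group.
  1: ids {3, 5, 6, 9} → SUM(m.goals_for)=15
  2: ids {2, 4} → SUM(m.goals_for)=8
  3: ids {1, 7, 8, 11} → SUM(m.goals_for)=15
  4: ids {10, 12} → SUM(m.goals_for)=5

Edinburgh | 15 ; Porto | 8 ; Seoul | 15 ; Seoul | 5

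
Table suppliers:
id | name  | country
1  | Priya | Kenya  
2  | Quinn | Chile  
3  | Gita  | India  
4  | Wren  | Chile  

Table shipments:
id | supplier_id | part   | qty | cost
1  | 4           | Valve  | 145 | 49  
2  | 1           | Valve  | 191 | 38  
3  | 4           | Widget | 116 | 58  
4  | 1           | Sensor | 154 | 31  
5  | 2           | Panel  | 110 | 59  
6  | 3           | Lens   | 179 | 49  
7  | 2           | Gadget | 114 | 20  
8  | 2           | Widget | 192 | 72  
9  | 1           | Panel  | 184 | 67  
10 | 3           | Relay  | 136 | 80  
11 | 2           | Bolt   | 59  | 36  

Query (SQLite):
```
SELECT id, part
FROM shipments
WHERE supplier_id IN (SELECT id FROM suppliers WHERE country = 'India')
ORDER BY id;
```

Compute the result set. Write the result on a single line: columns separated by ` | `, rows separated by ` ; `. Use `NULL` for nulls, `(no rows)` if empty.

6 | Lens ; 10 | Relay

Inner query: suppliers.id where country = 'India'.
Outer: keep shipments rows whose supplier_id is in that set.
Inner query → {3}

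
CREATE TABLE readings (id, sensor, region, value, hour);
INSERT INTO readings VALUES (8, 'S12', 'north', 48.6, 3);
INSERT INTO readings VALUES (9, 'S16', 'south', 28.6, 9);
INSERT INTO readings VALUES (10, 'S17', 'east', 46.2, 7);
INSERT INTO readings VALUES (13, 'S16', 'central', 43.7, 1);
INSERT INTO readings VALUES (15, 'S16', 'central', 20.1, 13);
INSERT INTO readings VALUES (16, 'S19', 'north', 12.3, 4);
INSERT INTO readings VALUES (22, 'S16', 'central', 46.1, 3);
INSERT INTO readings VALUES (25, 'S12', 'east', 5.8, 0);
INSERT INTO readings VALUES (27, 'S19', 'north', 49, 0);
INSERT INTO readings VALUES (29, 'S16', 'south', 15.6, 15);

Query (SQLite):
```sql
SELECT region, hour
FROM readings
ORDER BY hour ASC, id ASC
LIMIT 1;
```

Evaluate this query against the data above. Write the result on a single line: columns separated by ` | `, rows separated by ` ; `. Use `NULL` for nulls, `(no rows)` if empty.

east | 0

Sort by hour asc, tiebreak id asc: (0, id=25), (0, id=27), (1, id=13), (3, id=8) …. Take first 1.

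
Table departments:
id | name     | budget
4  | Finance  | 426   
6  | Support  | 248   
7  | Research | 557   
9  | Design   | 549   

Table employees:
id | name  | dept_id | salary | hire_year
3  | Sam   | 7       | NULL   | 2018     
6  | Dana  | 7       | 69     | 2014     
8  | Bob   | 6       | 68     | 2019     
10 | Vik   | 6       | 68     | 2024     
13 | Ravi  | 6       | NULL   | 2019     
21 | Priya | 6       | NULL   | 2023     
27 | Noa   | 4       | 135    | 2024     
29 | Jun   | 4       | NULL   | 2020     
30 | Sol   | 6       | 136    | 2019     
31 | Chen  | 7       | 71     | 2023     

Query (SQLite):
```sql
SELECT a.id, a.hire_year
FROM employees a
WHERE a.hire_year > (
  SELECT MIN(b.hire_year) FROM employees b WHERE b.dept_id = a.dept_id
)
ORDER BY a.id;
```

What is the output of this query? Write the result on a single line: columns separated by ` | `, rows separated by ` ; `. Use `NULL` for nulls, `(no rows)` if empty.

For each employees row a, compute MIN(hire_year) over rows sharing a.dept_id.
Keep row a if a.hire_year > that per-group MIN.
  dept_id=4: MIN(hire_year) = 2020
  dept_id=6: MIN(hire_year) = 2019
  dept_id=7: MIN(hire_year) = 2014

3 | 2018 ; 10 | 2024 ; 21 | 2023 ; 27 | 2024 ; 31 | 2023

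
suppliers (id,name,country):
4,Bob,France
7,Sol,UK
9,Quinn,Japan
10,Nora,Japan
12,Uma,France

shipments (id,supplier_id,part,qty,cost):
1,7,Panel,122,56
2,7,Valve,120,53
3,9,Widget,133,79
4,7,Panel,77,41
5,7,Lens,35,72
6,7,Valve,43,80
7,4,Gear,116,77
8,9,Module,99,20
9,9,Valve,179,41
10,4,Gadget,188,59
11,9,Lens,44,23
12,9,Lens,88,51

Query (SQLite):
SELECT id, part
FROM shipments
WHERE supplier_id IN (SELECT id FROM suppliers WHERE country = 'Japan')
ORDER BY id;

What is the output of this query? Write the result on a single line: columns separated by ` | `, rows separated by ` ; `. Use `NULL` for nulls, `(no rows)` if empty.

Inner query: suppliers.id where country = 'Japan'.
Outer: keep shipments rows whose supplier_id is in that set.
Inner query → {9, 10}

3 | Widget ; 8 | Module ; 9 | Valve ; 11 | Lens ; 12 | Lens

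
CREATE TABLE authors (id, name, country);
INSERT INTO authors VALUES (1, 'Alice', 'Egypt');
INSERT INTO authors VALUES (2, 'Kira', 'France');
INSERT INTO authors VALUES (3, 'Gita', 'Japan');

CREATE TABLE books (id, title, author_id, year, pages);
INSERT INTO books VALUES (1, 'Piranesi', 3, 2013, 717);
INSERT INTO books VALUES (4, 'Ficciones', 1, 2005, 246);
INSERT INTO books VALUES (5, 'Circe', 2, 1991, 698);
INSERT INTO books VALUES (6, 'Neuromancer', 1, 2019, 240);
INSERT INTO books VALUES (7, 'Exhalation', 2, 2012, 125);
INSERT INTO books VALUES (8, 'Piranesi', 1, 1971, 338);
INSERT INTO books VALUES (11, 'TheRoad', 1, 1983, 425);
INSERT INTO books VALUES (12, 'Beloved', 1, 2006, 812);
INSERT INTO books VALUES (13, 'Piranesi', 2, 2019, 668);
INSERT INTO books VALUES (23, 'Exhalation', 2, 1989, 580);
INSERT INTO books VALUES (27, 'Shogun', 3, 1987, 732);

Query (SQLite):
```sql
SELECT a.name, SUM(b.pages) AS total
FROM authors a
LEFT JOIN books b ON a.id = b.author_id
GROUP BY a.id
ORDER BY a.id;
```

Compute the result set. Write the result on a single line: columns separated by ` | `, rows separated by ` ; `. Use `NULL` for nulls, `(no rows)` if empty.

Alice | 2061 ; Kira | 2071 ; Gita | 1449

LEFT JOIN keeps every authors row; unmatched ones get NULL for books columns.
Group by authors.id and compute SUM(b.pages). SUM over an all-NULL group is NULL.
  1: ids {4, 6, 8, 11, 12} → SUM(b.pages)=2061
  2: ids {5, 7, 13, 23} → SUM(b.pages)=2071
  3: ids {1, 27} → SUM(b.pages)=1449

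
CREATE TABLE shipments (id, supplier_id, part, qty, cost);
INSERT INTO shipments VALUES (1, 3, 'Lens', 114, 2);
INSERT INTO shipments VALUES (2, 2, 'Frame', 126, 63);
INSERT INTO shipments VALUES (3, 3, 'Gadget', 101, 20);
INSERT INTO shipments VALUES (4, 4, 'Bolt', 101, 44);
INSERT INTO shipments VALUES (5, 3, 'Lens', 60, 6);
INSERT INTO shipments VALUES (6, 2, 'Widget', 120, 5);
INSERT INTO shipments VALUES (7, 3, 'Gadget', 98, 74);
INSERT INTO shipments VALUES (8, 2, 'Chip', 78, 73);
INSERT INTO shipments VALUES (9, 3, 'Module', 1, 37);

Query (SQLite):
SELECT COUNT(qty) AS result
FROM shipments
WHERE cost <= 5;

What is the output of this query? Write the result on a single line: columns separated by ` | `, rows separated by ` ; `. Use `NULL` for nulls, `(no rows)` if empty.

2

Rows where cost <= 5 → qty values: [114, 120].
COUNT(qty) counts non-NULL values → 2.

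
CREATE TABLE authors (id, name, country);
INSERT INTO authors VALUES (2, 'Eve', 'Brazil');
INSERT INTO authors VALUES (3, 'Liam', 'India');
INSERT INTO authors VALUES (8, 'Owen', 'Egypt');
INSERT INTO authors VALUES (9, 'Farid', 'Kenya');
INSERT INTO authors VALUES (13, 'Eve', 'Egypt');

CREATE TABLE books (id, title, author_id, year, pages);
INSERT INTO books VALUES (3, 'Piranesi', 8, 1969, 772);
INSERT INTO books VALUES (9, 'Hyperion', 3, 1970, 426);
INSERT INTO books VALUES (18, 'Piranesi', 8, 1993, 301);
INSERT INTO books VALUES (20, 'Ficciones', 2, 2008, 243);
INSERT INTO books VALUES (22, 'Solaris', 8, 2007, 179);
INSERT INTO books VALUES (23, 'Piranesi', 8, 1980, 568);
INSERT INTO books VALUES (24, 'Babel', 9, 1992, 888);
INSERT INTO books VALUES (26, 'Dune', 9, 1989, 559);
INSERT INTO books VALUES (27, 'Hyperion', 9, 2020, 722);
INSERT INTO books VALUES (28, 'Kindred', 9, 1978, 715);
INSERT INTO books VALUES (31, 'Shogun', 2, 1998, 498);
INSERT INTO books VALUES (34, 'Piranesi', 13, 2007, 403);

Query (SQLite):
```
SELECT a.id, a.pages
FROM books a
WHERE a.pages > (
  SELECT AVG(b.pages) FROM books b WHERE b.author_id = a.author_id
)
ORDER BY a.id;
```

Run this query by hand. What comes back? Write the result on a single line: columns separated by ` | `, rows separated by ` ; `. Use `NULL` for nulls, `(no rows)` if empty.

3 | 772 ; 23 | 568 ; 24 | 888 ; 27 | 722 ; 31 | 498

For each books row a, compute AVG(pages) over rows sharing a.author_id.
Keep row a if a.pages > that per-group AVG.
  author_id=2: AVG(pages) = 370.5
  author_id=3: AVG(pages) = 426.0
  author_id=8: AVG(pages) = 455.0
  author_id=9: AVG(pages) = 721.0
  author_id=13: AVG(pages) = 403.0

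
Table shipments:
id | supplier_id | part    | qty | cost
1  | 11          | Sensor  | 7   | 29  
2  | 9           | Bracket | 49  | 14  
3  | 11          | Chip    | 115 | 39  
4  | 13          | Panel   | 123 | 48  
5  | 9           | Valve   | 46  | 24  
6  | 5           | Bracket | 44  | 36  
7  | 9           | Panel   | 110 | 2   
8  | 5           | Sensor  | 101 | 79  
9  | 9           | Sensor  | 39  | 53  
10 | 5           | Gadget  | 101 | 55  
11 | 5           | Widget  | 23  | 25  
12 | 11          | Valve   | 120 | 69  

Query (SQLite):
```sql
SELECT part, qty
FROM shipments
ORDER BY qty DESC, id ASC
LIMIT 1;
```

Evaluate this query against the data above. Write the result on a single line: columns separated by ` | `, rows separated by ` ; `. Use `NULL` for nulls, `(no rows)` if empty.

Sort by qty desc, tiebreak id asc: (123, id=4), (120, id=12), (115, id=3), (110, id=7) …. Take first 1.

Panel | 123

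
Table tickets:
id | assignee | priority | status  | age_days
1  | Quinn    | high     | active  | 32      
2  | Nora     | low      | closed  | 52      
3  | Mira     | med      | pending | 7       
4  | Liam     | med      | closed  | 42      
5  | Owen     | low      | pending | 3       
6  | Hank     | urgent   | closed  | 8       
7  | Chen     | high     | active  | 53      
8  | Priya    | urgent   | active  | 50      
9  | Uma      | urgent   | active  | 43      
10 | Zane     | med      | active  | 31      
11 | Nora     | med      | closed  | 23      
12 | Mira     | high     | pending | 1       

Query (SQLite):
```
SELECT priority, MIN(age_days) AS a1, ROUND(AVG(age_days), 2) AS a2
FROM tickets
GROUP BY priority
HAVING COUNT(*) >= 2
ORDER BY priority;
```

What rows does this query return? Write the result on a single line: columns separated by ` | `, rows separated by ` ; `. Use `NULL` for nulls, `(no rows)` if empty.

high | 1 | 28.67 ; low | 3 | 27.5 ; med | 7 | 25.75 ; urgent | 8 | 33.67

Group tickets by priority.
Per group compute: MIN(age_days), ROUND(AVG(age_days), 2).
HAVING: drop groups with fewer than 2 rows.
  high: ids {1, 7, 12} → MIN(age_days)=1, ROUND(AVG(age_days), 2)=28.67
  low: ids {2, 5} → MIN(age_days)=3, ROUND(AVG(age_days), 2)=27.5
  med: ids {3, 4, 10, 11} → MIN(age_days)=7, ROUND(AVG(age_days), 2)=25.75
  urgent: ids {6, 8, 9} → MIN(age_days)=8, ROUND(AVG(age_days), 2)=33.67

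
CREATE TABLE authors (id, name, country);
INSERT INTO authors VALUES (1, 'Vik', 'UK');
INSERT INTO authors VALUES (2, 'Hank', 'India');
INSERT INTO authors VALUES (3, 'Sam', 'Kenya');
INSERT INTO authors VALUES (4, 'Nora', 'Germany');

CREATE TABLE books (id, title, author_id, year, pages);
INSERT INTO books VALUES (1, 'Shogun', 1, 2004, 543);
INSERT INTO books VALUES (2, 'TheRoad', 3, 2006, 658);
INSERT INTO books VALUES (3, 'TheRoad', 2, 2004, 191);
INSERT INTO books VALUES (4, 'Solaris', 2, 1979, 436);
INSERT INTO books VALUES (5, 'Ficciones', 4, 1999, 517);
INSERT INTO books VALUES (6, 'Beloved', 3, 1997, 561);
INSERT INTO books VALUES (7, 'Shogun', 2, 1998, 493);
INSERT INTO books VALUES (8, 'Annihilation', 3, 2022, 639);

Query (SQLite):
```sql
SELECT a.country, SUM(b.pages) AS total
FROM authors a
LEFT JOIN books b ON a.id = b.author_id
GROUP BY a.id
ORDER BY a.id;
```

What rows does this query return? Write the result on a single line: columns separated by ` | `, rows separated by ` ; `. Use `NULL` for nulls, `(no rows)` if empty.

LEFT JOIN keeps every authors row; unmatched ones get NULL for books columns.
Group by authors.id and compute SUM(b.pages). SUM over an all-NULL group is NULL.
  1: ids {1} → SUM(b.pages)=543
  2: ids {3, 4, 7} → SUM(b.pages)=1120
  3: ids {2, 6, 8} → SUM(b.pages)=1858
  4: ids {5} → SUM(b.pages)=517

UK | 543 ; India | 1120 ; Kenya | 1858 ; Germany | 517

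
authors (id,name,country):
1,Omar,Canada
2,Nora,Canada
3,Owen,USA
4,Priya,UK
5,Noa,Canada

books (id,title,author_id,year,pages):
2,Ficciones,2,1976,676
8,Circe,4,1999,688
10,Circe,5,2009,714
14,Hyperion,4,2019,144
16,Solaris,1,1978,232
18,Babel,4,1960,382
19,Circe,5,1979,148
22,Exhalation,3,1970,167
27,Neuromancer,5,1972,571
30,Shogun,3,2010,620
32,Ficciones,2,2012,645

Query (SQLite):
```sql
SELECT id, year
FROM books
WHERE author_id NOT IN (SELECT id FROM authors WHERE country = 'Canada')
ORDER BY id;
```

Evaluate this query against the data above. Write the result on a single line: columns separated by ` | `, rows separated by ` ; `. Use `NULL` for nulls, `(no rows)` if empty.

8 | 1999 ; 14 | 2019 ; 18 | 1960 ; 22 | 1970 ; 30 | 2010

Inner query: authors.id where country = 'Canada'.
Outer: keep books rows whose author_id is not in that set.
Inner query → {1, 2, 5}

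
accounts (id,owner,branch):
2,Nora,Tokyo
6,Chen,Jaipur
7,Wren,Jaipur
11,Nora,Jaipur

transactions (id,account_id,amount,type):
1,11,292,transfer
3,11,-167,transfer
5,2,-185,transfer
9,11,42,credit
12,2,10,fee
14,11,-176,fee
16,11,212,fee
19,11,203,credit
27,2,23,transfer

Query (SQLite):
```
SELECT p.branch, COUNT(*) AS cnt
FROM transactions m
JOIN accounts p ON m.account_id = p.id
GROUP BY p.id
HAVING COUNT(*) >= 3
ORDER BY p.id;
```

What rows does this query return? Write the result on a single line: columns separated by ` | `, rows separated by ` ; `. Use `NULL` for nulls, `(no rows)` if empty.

Join each transactions row to its accounts via account_id.
Group joined rows by accounts.id; compute COUNT(*) per group.
HAVING: keep groups with count ≥ 3.
  2: ids {5, 12, 27} → COUNT(*)=3
  11: ids {1, 3, 9, 14, 16, 19} → COUNT(*)=6

Tokyo | 3 ; Jaipur | 6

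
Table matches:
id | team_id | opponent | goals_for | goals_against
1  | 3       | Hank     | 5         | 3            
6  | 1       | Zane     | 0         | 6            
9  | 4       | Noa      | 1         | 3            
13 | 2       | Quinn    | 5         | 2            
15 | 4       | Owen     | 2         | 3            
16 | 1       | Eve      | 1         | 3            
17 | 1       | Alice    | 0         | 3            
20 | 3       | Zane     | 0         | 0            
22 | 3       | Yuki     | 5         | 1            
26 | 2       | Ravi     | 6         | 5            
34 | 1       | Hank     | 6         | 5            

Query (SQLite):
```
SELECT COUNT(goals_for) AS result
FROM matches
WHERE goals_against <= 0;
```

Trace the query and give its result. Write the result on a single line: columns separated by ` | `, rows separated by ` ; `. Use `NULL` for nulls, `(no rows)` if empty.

1

Rows where goals_against <= 0 → goals_for values: [0].
COUNT(goals_for) counts non-NULL values → 1.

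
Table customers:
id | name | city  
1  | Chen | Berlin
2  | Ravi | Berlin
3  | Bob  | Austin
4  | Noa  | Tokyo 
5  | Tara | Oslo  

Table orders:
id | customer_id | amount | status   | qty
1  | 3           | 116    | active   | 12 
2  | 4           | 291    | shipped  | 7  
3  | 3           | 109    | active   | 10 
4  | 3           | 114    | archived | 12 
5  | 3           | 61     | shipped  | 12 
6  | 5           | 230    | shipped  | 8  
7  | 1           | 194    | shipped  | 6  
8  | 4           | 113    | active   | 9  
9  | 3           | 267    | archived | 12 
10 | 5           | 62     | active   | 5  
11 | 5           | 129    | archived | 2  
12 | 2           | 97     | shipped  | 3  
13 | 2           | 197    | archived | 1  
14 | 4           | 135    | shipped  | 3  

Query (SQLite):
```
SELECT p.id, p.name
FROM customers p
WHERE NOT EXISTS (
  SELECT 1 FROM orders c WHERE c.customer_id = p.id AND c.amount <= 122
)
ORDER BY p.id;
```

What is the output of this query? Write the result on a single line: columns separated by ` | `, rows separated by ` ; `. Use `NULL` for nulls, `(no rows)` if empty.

For each customers row, check whether any orders with matching customer_id has amount <= 122.
Keep rows where that is false.

1 | Chen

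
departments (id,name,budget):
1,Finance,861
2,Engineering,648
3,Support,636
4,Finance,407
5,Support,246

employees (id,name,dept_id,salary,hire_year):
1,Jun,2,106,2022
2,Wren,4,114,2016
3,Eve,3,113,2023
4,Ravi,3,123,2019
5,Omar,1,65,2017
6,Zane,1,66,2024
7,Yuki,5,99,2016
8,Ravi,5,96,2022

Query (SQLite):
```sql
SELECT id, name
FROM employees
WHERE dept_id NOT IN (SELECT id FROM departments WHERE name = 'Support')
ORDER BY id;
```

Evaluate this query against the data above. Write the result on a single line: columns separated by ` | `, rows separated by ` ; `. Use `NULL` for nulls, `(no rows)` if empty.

1 | Jun ; 2 | Wren ; 5 | Omar ; 6 | Zane

Inner query: departments.id where name = 'Support'.
Outer: keep employees rows whose dept_id is not in that set.
Inner query → {3, 5}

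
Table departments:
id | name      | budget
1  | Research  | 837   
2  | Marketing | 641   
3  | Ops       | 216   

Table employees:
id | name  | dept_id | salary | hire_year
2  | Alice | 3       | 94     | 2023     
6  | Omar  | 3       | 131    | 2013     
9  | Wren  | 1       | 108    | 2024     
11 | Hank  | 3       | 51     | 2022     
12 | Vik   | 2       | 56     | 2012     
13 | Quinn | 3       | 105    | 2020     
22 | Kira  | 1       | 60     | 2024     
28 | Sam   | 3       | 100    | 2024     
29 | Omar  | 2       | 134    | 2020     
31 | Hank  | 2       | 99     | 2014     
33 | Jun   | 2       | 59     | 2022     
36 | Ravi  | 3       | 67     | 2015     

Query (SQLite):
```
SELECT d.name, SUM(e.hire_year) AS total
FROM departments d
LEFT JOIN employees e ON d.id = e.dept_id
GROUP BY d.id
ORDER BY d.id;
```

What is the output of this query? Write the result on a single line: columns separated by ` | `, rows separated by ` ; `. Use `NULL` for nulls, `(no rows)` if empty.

LEFT JOIN keeps every departments row; unmatched ones get NULL for employees columns.
Group by departments.id and compute SUM(e.hire_year). SUM over an all-NULL group is NULL.
  1: ids {9, 22} → SUM(e.hire_year)=4048
  2: ids {12, 29, 31, 33} → SUM(e.hire_year)=8068
  3: ids {2, 6, 11, 13, 28, 36} → SUM(e.hire_year)=12117

Research | 4048 ; Marketing | 8068 ; Ops | 12117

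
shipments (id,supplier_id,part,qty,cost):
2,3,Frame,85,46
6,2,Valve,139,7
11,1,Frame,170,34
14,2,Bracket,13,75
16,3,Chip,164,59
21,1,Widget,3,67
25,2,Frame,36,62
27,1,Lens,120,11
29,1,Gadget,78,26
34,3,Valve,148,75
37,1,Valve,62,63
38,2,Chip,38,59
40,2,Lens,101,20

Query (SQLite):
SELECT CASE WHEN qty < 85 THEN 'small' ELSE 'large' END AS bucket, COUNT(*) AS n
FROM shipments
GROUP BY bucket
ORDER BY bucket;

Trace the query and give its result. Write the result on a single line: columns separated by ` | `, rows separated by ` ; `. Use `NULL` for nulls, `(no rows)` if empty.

Bucket rows by qty < 85 → 'small' else 'large'; count each bucket.

large | 7 ; small | 6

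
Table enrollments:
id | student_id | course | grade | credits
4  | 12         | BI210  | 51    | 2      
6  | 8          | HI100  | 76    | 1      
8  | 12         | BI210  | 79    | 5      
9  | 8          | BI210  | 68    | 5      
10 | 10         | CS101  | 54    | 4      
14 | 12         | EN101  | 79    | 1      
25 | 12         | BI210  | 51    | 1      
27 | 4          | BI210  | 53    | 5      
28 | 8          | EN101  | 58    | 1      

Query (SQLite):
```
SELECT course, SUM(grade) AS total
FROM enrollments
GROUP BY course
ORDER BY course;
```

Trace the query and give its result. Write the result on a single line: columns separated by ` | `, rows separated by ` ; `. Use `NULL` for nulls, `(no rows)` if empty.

Partition enrollments by course; compute SUM(grade) within each group.
  BI210: ids {4, 8, 9, 25, 27} → SUM(grade)=302
  CS101: ids {10} → SUM(grade)=54
  EN101: ids {14, 28} → SUM(grade)=137
  HI100: ids {6} → SUM(grade)=76

BI210 | 302 ; CS101 | 54 ; EN101 | 137 ; HI100 | 76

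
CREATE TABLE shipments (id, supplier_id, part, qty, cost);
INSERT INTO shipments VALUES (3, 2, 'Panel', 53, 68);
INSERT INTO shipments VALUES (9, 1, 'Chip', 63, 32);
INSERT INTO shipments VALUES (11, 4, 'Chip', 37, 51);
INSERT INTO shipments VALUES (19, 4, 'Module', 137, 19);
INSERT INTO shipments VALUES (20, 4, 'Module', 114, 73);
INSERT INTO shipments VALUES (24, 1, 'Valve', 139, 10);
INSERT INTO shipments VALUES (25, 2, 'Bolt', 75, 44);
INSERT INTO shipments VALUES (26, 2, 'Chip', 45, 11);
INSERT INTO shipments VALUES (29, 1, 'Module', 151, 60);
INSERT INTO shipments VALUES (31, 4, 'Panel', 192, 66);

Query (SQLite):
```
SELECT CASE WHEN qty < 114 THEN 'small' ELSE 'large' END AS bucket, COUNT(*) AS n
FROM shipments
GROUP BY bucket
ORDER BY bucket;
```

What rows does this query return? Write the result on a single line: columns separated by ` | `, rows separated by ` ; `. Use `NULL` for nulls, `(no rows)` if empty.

Bucket rows by qty < 114 → 'small' else 'large'; count each bucket.

large | 5 ; small | 5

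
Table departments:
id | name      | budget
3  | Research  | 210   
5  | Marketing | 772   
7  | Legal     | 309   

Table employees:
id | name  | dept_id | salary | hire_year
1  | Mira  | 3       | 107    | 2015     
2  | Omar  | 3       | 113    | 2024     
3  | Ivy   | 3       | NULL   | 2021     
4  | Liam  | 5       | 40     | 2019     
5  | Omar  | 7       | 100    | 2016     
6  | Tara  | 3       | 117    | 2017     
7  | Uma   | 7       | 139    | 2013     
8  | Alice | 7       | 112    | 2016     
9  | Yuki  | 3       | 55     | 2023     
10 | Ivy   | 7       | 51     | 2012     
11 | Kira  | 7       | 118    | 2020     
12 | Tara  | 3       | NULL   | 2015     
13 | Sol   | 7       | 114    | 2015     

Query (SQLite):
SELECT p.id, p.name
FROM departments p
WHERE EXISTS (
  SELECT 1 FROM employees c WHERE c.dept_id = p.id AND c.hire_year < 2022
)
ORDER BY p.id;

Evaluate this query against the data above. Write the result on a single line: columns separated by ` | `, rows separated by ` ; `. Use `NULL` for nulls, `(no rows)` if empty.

3 | Research ; 5 | Marketing ; 7 | Legal

For each departments row, check whether any employees with matching dept_id has hire_year < 2022.
Keep rows where that is true.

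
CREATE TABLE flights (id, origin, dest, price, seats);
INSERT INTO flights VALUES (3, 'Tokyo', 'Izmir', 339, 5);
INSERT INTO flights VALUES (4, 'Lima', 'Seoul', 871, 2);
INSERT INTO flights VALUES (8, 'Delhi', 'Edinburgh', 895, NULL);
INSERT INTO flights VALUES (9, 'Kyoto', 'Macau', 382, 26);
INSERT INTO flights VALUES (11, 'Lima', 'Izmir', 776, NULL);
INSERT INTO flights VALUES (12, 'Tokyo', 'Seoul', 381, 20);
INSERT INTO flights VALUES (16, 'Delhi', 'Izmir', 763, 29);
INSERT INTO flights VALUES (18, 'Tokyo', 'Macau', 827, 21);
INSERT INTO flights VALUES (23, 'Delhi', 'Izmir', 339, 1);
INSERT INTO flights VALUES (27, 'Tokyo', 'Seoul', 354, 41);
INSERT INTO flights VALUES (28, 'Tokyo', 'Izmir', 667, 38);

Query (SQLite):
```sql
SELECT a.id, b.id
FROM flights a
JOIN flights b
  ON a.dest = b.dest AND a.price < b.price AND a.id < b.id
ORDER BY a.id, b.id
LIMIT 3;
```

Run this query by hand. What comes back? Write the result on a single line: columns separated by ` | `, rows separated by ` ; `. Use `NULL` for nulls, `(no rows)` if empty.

Pairs (a,b) with same dest, a.price < b.price, a.id < b.id.
dest groups: Edinburgh:{8} Izmir:{3,11,16,23,28} Macau:{9,18} Seoul:{4,12,27}
Ordered by (a.id, b.id); first 3.

3 | 11 ; 3 | 16 ; 3 | 28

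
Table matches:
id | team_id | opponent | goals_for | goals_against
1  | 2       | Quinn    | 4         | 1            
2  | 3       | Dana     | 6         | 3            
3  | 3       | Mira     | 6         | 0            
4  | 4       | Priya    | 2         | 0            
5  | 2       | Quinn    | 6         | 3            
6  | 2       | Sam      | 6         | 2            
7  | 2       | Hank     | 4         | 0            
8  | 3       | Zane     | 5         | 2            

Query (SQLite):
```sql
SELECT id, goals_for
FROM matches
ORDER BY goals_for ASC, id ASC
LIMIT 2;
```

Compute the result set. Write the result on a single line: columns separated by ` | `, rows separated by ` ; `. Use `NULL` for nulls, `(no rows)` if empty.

Sort by goals_for asc, tiebreak id asc: (2, id=4), (4, id=1), (4, id=7), (5, id=8), (6, id=2) …. Take first 2.

4 | 2 ; 1 | 4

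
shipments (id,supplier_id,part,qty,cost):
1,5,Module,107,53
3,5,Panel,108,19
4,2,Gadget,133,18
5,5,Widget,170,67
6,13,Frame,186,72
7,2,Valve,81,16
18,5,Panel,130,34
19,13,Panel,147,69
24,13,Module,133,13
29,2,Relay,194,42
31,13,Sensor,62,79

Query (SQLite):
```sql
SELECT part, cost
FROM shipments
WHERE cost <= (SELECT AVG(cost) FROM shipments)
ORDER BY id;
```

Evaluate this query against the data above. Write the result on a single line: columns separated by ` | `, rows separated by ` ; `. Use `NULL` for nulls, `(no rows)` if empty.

Scalar subquery: AVG(cost) over all shipments rows = 43.818182 (≈; comparison uses full precision).
Keep rows where cost <= that value.

Panel | 19 ; Gadget | 18 ; Valve | 16 ; Panel | 34 ; Module | 13 ; Relay | 42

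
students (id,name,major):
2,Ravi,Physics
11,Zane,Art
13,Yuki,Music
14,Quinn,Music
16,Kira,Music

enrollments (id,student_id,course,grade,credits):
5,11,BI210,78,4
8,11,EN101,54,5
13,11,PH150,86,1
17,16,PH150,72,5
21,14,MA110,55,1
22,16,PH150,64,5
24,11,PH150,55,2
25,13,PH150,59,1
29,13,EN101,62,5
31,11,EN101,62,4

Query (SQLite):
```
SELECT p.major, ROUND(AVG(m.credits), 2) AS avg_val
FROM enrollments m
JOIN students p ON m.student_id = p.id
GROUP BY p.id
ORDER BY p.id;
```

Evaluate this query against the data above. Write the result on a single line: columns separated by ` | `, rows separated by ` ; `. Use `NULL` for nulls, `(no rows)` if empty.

Join each enrollments row to its students via student_id.
Group joined rows by students.id; compute ROUND(AVG(m.credits), 2) per group.
  11: ids {5, 8, 13, 24, 31} → ROUND(AVG(m.credits), 2)=3.2
  13: ids {25, 29} → ROUND(AVG(m.credits), 2)=3
  14: ids {21} → ROUND(AVG(m.credits), 2)=1
  16: ids {17, 22} → ROUND(AVG(m.credits), 2)=5

Art | 3.2 ; Music | 3 ; Music | 1 ; Music | 5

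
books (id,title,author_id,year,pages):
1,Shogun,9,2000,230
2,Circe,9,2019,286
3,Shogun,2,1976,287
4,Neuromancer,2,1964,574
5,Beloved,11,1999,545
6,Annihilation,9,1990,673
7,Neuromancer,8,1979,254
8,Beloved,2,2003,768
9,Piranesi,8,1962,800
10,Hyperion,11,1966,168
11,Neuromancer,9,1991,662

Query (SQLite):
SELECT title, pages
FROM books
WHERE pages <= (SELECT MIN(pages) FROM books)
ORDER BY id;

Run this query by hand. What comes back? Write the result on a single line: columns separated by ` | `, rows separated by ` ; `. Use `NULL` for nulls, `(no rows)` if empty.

Scalar subquery: MIN(pages) over all books rows = 168.
Keep rows where pages <= that value.

Hyperion | 168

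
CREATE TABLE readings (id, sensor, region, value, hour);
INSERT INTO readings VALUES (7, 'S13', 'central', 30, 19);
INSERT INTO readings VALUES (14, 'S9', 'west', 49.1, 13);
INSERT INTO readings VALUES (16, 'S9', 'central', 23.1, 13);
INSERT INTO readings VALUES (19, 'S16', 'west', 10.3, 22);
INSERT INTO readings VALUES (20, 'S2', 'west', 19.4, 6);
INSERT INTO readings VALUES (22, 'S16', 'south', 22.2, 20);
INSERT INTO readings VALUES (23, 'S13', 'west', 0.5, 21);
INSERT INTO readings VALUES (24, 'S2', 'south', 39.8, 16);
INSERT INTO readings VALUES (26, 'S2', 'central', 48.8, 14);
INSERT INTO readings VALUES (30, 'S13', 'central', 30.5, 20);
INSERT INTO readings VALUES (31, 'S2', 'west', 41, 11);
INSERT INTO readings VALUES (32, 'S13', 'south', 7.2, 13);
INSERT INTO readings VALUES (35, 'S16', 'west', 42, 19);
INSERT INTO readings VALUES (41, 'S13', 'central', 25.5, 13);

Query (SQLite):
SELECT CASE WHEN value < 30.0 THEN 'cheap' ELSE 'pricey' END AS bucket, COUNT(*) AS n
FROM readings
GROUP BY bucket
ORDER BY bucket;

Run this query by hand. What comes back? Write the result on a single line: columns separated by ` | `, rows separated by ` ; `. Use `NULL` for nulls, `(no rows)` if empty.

Bucket rows by value < 30.0 → 'cheap' else 'pricey'; count each bucket.

cheap | 7 ; pricey | 7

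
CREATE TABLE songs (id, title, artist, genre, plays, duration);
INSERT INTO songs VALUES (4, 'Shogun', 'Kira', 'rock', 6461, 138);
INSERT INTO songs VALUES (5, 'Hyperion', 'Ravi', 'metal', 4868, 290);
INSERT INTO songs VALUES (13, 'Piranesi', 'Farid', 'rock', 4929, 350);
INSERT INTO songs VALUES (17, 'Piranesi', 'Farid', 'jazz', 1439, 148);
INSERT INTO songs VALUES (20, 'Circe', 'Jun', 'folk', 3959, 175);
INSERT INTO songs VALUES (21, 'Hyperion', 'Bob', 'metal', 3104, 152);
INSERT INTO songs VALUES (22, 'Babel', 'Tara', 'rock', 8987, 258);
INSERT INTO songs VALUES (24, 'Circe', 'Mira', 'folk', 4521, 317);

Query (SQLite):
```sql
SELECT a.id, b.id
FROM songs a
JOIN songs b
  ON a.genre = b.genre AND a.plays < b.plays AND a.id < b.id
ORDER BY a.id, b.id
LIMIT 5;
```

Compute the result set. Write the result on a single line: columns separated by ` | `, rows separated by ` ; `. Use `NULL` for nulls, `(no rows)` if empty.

Pairs (a,b) with same genre, a.plays < b.plays, a.id < b.id.
genre groups: folk:{20,24} jazz:{17} metal:{5,21} rock:{4,13,22}
Ordered by (a.id, b.id); first 5.

4 | 22 ; 13 | 22 ; 20 | 24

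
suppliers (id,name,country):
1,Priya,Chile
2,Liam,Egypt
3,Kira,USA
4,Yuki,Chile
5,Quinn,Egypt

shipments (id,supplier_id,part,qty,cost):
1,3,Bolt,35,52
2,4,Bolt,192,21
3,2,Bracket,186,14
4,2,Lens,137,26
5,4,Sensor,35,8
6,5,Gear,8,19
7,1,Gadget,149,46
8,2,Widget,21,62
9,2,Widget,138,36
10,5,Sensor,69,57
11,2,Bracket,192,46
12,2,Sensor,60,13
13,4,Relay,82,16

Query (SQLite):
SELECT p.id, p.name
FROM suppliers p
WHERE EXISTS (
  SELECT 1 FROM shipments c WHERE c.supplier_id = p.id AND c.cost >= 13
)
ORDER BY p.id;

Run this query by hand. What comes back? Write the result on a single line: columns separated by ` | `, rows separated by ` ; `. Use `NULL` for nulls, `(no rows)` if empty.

For each suppliers row, check whether any shipments with matching supplier_id has cost >= 13.
Keep rows where that is true.

1 | Priya ; 2 | Liam ; 3 | Kira ; 4 | Yuki ; 5 | Quinn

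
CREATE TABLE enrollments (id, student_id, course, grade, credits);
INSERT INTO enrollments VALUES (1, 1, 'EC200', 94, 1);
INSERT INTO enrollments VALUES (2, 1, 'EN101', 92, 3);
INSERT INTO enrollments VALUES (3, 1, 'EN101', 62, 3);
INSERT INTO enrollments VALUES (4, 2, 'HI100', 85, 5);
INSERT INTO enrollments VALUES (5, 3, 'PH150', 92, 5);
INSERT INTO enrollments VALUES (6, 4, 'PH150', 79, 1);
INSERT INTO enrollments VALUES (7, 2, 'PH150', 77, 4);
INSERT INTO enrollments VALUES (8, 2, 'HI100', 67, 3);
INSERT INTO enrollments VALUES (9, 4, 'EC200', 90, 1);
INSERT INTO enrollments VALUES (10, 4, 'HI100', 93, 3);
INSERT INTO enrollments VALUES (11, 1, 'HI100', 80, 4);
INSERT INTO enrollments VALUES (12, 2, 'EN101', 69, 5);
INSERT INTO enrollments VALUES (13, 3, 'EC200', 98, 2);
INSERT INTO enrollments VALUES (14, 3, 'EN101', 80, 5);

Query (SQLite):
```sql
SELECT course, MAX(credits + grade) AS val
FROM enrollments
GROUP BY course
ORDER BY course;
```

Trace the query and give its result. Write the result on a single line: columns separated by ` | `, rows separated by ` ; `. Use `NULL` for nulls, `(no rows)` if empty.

EC200 | 100 ; EN101 | 95 ; HI100 | 96 ; PH150 | 97

For each row compute credits + grade.
Group by course; take MAX of the expression per group.
  EC200: ids {1, 9, 13} → MAX(credits + grade)=100
  EN101: ids {2, 3, 12, 14} → MAX(credits + grade)=95
  HI100: ids {4, 8, 10, 11} → MAX(credits + grade)=96
  PH150: ids {5, 6, 7} → MAX(credits + grade)=97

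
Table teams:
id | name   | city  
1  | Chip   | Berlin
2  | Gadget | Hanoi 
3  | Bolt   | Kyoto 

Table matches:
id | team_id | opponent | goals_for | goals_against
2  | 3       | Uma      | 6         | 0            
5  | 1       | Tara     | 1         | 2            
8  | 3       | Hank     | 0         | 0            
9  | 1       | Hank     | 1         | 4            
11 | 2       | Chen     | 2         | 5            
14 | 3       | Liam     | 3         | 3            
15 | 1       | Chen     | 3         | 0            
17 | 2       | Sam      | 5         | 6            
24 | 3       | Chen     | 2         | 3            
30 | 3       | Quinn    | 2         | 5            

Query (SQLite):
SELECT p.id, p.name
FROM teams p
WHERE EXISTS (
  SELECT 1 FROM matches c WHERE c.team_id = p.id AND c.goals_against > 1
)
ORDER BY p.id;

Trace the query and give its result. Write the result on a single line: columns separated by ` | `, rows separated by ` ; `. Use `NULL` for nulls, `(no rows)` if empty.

1 | Chip ; 2 | Gadget ; 3 | Bolt

For each teams row, check whether any matches with matching team_id has goals_against > 1.
Keep rows where that is true.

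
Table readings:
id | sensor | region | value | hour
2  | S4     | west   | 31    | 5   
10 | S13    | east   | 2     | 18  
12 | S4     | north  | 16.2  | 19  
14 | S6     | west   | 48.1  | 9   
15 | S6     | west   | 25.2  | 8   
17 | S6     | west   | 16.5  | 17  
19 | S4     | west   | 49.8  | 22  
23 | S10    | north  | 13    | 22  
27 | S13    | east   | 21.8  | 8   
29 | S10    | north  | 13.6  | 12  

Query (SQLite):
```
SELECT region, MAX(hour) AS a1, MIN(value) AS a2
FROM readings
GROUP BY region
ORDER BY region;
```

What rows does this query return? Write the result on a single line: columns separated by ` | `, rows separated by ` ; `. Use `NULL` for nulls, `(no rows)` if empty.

Group readings by region.
Per group compute: MAX(hour), MIN(value).
  east: ids {10, 27} → MAX(hour)=18, MIN(value)=2
  north: ids {12, 23, 29} → MAX(hour)=22, MIN(value)=13
  west: ids {2, 14, 15, 17, 19} → MAX(hour)=22, MIN(value)=16.5

east | 18 | 2 ; north | 22 | 13 ; west | 22 | 16.5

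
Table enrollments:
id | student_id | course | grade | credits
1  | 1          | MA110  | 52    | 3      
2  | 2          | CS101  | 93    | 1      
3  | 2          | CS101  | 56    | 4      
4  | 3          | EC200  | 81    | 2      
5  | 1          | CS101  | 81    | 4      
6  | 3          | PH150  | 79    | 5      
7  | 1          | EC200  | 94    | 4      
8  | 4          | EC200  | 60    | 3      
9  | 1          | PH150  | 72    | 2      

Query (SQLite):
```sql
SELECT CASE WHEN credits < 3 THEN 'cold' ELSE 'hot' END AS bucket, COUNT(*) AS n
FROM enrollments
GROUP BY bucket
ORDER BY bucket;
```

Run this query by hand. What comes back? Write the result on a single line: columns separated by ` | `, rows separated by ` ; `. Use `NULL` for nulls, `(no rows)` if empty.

Bucket rows by credits < 3 → 'cold' else 'hot'; count each bucket.

cold | 3 ; hot | 6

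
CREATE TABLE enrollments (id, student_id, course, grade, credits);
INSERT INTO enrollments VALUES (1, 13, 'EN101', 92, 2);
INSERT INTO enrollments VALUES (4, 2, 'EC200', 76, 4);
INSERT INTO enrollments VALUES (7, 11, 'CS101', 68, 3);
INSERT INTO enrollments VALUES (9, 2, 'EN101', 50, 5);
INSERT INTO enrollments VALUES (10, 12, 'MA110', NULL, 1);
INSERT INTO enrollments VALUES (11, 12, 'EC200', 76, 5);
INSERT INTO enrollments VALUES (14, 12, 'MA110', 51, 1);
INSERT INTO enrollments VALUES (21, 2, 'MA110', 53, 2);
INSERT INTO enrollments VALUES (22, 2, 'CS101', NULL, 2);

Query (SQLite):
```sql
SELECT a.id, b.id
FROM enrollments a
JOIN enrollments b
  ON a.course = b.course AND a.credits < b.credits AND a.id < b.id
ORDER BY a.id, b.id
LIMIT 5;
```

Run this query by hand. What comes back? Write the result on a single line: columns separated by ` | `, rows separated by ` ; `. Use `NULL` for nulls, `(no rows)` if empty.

1 | 9 ; 4 | 11 ; 10 | 21 ; 14 | 21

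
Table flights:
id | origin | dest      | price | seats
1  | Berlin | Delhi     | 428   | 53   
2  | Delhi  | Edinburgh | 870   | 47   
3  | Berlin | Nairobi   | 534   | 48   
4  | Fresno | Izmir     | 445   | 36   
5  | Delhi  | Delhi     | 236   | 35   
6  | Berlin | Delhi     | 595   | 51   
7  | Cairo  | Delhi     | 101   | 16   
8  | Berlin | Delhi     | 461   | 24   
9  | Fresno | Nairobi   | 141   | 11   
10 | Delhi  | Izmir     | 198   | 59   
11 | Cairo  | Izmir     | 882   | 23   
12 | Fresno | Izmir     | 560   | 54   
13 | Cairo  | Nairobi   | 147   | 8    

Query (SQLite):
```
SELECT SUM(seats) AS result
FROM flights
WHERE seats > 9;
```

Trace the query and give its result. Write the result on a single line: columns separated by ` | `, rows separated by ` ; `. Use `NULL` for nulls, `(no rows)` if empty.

Rows where seats > 9 → seats values: [53, 47, 48, 36, 35, 51, 16, 24, 11, 59, 23, 54].
SUM of non-NULL values = 457.

457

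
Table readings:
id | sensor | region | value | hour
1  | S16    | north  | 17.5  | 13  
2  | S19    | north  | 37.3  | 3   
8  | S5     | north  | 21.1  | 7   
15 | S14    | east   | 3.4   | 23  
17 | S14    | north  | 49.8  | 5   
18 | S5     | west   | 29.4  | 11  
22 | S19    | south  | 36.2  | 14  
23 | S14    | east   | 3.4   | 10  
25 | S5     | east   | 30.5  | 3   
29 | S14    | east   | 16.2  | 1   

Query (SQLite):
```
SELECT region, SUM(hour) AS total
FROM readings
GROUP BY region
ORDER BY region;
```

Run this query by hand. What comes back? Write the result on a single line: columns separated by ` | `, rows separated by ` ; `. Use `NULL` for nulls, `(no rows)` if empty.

Partition readings by region; compute SUM(hour) within each group.
  east: ids {15, 23, 25, 29} → SUM(hour)=37
  north: ids {1, 2, 8, 17} → SUM(hour)=28
  south: ids {22} → SUM(hour)=14
  west: ids {18} → SUM(hour)=11

east | 37 ; north | 28 ; south | 14 ; west | 11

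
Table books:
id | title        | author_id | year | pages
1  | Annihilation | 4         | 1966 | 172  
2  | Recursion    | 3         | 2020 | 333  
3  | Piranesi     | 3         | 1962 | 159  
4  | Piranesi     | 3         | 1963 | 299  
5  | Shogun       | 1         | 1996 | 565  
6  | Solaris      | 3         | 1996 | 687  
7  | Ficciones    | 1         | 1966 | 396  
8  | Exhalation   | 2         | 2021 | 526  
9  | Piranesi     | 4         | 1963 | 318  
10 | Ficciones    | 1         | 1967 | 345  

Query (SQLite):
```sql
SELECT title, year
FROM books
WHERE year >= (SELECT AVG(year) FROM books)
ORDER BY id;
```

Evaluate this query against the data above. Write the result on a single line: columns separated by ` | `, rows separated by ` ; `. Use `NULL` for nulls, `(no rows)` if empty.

Scalar subquery: AVG(year) over all books rows = 1982.0.
Keep rows where year >= that value.

Recursion | 2020 ; Shogun | 1996 ; Solaris | 1996 ; Exhalation | 2021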